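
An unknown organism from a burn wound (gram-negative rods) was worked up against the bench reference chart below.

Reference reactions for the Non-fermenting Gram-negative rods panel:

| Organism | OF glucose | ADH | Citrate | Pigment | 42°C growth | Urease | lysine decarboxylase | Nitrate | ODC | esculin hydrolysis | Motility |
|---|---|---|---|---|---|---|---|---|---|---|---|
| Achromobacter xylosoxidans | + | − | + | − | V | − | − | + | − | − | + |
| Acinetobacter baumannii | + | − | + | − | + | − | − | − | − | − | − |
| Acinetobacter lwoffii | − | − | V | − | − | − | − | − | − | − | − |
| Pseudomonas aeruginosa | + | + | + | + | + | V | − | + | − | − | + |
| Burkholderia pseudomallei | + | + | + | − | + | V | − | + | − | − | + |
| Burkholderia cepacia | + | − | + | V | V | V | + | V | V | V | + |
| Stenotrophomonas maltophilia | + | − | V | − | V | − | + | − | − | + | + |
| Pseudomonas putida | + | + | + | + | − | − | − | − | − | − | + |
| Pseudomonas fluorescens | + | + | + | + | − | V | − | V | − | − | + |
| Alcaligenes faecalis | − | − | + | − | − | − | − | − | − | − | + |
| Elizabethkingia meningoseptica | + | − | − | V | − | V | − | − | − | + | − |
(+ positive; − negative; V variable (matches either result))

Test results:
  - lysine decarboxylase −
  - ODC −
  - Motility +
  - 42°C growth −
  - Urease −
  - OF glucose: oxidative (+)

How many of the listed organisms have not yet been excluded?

OF glucose +: excludes Acinetobacter lwoffii, Alcaligenes faecalis — 9 left.
Urease −: all 9 remaining candidates are consistent.
Motility +: excludes Acinetobacter baumannii, Elizabethkingia meningoseptica — 7 left.
ODC −: all 7 remaining candidates are consistent.
lysine decarboxylase −: excludes Burkholderia cepacia, Stenotrophomonas maltophilia — 5 left.
42°C growth −: excludes Pseudomonas aeruginosa, Burkholderia pseudomallei — 3 left.
Still consistent: Achromobacter xylosoxidans, Pseudomonas fluorescens, Pseudomonas putida.

3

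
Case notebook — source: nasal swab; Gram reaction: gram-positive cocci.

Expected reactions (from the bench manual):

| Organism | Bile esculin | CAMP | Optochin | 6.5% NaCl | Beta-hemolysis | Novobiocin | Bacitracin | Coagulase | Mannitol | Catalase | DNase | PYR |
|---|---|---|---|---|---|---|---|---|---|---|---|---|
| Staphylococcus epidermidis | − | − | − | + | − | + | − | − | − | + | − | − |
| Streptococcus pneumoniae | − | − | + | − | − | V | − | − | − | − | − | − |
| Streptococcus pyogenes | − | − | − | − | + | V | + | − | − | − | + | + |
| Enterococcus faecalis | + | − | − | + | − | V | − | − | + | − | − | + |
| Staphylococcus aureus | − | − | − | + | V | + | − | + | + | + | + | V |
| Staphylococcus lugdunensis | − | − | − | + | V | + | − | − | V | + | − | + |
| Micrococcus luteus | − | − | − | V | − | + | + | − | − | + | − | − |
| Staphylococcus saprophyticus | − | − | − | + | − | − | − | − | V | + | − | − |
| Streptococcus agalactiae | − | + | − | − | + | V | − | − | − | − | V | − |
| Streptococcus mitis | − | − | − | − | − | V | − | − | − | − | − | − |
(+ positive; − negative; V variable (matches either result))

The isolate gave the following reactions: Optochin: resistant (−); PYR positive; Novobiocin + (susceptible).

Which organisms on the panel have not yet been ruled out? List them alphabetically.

Enterococcus faecalis, Staphylococcus aureus, Staphylococcus lugdunensis, Streptococcus pyogenes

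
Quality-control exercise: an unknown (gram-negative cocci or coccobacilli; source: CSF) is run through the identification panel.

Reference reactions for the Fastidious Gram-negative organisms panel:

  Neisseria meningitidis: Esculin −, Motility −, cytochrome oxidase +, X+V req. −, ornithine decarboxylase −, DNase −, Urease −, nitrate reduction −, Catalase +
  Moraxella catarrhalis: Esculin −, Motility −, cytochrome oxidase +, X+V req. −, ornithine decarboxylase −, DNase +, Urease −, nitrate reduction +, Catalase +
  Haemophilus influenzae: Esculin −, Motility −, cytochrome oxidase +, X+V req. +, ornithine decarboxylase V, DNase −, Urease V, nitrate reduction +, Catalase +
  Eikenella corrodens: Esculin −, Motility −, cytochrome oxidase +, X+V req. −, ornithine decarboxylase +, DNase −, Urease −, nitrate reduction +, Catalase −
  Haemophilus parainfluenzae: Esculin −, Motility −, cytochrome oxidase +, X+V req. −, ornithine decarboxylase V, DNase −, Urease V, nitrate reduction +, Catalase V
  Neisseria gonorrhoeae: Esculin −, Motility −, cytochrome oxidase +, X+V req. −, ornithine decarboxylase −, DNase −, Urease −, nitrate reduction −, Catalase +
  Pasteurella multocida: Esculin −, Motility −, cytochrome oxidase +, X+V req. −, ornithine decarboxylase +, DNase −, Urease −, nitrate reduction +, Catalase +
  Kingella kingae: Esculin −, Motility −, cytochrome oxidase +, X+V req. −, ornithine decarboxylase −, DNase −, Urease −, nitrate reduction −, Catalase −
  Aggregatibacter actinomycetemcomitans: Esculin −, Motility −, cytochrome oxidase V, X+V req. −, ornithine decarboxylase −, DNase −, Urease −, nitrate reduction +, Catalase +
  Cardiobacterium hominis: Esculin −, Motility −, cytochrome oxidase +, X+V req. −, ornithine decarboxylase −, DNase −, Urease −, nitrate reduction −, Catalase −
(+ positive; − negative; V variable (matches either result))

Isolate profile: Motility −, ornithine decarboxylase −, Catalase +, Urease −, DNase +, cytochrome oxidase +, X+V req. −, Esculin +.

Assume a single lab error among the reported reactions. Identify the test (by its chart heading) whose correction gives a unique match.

Esculin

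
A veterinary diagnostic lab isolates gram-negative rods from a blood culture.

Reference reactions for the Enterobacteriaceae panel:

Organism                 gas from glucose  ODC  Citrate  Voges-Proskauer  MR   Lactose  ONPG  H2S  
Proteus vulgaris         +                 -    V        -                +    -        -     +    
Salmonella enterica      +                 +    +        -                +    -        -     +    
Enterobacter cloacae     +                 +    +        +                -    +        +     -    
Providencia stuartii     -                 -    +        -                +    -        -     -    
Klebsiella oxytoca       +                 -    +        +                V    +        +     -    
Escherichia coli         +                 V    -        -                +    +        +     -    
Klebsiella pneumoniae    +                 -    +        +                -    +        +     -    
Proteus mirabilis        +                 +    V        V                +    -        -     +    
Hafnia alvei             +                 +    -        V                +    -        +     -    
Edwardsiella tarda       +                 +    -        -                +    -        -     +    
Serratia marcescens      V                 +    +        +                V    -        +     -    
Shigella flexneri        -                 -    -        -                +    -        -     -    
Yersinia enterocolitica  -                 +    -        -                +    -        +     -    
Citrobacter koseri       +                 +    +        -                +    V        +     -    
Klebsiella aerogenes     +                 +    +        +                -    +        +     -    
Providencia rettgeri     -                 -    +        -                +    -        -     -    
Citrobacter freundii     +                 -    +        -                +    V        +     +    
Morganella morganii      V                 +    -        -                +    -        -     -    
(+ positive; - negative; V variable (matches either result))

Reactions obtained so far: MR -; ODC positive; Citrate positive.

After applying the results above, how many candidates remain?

3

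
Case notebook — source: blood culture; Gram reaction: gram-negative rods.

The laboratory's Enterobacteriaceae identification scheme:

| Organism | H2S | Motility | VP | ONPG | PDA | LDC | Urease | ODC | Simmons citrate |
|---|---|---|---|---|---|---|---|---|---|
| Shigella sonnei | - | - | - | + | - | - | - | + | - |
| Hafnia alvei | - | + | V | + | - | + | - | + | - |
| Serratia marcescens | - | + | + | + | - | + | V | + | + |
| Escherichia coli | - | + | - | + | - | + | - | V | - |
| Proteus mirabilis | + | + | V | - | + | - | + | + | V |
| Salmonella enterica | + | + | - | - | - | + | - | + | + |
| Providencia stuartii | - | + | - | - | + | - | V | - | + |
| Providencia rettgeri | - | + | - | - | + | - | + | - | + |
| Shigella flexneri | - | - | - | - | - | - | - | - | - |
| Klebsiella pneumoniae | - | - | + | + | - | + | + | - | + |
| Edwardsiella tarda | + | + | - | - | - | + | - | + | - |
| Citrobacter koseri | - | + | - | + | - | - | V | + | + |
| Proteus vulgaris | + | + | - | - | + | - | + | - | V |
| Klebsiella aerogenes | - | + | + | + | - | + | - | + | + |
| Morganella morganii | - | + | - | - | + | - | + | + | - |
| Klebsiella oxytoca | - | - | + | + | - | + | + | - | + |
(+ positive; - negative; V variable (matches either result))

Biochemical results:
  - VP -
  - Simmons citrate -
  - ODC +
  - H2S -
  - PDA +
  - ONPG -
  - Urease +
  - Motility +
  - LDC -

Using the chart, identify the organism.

Morganella morganii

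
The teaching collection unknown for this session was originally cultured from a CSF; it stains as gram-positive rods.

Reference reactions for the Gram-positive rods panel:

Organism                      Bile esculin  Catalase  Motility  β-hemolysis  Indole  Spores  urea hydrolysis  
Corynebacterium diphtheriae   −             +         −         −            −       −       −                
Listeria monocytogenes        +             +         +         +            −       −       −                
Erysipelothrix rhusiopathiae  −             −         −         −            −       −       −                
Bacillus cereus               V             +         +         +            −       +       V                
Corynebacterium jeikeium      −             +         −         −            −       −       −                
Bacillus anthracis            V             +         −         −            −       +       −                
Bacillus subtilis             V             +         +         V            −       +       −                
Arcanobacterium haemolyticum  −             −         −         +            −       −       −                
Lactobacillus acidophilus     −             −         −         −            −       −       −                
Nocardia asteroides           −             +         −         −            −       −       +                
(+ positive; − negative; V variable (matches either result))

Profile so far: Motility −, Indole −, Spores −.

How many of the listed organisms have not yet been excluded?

6

Spores −: excludes Bacillus cereus, Bacillus anthracis, Bacillus subtilis — 7 left.
Motility −: excludes Listeria monocytogenes — 6 left.
Indole −: all 6 remaining candidates are consistent.
Still consistent: Arcanobacterium haemolyticum, Corynebacterium diphtheriae, Corynebacterium jeikeium, Erysipelothrix rhusiopathiae, Lactobacillus acidophilus, Nocardia asteroides.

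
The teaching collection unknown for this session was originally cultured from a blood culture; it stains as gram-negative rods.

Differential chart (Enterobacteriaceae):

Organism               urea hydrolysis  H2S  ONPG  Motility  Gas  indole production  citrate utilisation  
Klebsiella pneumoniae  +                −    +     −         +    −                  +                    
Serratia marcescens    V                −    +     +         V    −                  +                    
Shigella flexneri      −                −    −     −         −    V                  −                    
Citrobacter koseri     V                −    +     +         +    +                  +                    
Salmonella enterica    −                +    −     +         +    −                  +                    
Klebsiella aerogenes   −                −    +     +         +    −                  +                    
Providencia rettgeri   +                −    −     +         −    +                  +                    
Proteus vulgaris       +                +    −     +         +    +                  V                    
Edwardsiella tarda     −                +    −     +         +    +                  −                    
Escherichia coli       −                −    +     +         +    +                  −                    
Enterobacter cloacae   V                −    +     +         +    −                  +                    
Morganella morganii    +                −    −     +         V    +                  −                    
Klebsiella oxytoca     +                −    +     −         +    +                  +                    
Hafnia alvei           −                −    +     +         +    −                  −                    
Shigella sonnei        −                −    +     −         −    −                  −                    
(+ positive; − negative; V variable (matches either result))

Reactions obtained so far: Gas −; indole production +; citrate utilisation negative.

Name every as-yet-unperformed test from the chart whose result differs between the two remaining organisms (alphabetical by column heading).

Motility, urea hydrolysis

citrate utilisation −: excludes 8 organisms — 7 left.
indole production +: excludes Hafnia alvei, Shigella sonnei — 5 left.
Gas −: excludes Proteus vulgaris, Edwardsiella tarda, Escherichia coli — 2 left.
Two candidates remain: Morganella morganii and Shigella flexneri.
  urea hydrolysis: Morganella morganii +, Shigella flexneri − — discriminates.
  H2S: − vs − — same for both, does not separate.
  ONPG: − vs − — same for both, does not separate.
  Motility: Morganella morganii +, Shigella flexneri − — discriminates.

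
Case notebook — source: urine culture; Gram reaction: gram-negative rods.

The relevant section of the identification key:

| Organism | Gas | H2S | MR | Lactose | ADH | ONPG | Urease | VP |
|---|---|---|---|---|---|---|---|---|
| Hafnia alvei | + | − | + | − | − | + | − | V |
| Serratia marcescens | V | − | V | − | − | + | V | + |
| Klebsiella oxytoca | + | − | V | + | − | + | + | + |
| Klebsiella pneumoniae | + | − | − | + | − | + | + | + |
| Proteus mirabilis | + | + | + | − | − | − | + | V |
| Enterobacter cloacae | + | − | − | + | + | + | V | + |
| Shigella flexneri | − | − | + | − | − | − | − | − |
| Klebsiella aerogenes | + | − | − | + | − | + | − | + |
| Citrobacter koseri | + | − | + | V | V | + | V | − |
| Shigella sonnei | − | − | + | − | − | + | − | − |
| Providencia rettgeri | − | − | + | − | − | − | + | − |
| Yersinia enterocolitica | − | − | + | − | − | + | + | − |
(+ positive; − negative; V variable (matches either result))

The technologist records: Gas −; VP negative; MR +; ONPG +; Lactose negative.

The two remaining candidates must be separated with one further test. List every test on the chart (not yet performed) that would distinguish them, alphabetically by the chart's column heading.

Urease

Lactose −: excludes Klebsiella oxytoca, Klebsiella pneumoniae, Enterobacter cloacae, Klebsiella aerogenes — 8 left.
MR +: all 8 remaining candidates are consistent.
Gas −: excludes Hafnia alvei, Proteus mirabilis, Citrobacter koseri — 5 left.
ONPG +: excludes Shigella flexneri, Providencia rettgeri — 3 left.
VP −: excludes Serratia marcescens — 2 left.
Two candidates remain: Shigella sonnei and Yersinia enterocolitica.
  H2S: − vs − — same for both, does not separate.
  ADH: − vs − — same for both, does not separate.
  Urease: Shigella sonnei −, Yersinia enterocolitica + — discriminates.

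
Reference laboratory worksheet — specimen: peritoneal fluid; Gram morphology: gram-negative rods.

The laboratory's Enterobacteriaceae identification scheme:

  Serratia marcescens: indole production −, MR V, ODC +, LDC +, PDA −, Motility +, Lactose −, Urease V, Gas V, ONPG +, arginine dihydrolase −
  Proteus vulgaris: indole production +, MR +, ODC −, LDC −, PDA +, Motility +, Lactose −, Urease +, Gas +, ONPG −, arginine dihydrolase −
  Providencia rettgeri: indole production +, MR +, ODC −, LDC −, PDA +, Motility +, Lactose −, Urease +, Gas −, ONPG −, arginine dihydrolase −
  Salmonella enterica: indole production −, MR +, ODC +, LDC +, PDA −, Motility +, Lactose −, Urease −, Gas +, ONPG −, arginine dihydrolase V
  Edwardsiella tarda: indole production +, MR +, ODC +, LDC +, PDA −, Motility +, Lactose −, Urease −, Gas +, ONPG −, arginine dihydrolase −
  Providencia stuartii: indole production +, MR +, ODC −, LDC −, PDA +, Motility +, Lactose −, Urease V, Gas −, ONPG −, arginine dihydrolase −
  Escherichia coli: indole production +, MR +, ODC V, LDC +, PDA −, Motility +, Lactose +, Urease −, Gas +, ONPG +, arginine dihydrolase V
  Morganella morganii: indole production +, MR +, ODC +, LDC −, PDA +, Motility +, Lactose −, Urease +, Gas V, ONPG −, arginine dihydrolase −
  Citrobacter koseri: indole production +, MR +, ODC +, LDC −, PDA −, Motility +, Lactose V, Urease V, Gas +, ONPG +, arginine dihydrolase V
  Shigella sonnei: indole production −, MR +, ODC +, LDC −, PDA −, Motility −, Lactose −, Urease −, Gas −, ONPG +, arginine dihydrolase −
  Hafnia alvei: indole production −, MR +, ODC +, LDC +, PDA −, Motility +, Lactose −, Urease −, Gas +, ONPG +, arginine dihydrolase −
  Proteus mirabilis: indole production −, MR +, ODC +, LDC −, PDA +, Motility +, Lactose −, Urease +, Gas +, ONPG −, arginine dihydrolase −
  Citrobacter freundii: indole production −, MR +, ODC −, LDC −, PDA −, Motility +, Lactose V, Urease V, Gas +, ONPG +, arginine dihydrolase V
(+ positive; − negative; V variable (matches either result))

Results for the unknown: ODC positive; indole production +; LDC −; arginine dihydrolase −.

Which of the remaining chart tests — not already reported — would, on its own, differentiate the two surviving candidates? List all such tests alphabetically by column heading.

ODC +: excludes Proteus vulgaris, Providencia rettgeri, Providencia stuartii, Citrobacter freundii — 9 left.
arginine dihydrolase −: all 9 remaining candidates are consistent.
LDC −: excludes 5 organisms — 4 left.
indole production +: excludes Shigella sonnei, Proteus mirabilis — 2 left.
Two candidates remain: Citrobacter koseri and Morganella morganii.
  MR: + vs + — same for both, does not separate.
  PDA: Citrobacter koseri −, Morganella morganii + — discriminates.
  Motility: + vs + — same for both, does not separate.
  Lactose: V vs − — variable for at least one, does not separate.
  Urease: V vs + — variable for at least one, does not separate.
  Gas: + vs V — variable for at least one, does not separate.
  ONPG: Citrobacter koseri +, Morganella morganii − — discriminates.

ONPG, PDA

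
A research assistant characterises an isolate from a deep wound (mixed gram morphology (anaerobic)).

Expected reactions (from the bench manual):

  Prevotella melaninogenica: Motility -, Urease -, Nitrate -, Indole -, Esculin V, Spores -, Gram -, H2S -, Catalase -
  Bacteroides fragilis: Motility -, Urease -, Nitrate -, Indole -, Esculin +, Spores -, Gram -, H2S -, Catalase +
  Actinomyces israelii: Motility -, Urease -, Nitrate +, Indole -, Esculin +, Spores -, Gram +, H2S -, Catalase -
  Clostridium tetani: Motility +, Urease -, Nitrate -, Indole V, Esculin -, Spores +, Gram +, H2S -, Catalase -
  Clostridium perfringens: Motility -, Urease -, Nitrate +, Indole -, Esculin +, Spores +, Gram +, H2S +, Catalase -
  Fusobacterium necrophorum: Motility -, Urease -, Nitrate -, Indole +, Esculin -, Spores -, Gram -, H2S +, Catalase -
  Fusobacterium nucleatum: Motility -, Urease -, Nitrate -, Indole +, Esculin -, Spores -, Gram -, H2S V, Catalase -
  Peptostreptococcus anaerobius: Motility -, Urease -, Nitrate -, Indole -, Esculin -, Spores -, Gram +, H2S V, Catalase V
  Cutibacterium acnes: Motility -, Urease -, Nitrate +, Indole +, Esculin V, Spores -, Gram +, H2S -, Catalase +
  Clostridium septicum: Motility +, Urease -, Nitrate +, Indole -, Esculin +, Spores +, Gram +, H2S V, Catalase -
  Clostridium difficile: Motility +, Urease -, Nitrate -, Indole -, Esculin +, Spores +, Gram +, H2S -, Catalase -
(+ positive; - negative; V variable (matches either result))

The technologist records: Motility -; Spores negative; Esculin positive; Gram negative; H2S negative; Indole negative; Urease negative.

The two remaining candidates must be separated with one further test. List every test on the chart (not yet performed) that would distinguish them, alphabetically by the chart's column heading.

Catalase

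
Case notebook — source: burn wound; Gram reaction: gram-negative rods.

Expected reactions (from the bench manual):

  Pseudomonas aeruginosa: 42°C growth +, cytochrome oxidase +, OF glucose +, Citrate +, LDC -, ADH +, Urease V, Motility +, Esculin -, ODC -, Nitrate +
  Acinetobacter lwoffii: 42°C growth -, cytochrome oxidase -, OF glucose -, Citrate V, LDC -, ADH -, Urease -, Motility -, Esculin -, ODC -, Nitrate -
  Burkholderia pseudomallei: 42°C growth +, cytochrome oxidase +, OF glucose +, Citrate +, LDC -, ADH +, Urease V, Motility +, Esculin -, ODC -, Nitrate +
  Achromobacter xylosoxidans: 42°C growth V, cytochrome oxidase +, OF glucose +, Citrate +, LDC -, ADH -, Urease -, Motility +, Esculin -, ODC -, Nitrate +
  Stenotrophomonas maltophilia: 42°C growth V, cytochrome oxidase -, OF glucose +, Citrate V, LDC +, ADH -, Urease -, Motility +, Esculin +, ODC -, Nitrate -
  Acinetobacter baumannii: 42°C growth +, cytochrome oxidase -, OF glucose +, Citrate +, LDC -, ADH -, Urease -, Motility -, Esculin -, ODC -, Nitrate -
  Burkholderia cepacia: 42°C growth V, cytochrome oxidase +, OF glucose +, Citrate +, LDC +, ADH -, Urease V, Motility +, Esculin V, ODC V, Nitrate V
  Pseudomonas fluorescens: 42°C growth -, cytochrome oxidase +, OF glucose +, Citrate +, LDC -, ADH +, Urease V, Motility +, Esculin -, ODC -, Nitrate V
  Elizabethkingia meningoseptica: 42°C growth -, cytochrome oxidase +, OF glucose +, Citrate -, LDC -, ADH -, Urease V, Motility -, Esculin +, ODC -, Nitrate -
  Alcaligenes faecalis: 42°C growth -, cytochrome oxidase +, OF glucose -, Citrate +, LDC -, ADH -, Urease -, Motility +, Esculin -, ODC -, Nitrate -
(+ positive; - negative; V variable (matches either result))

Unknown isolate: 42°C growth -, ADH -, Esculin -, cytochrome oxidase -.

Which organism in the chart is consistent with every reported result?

ADH -: excludes Pseudomonas aeruginosa, Burkholderia pseudomallei, Pseudomonas fluorescens — 7 left.
Esculin -: excludes Stenotrophomonas maltophilia, Elizabethkingia meningoseptica — 5 left.
42°C growth -: excludes Acinetobacter baumannii — 4 left.
cytochrome oxidase -: excludes Achromobacter xylosoxidans, Burkholderia cepacia, Alcaligenes faecalis — 1 left.

Acinetobacter lwoffii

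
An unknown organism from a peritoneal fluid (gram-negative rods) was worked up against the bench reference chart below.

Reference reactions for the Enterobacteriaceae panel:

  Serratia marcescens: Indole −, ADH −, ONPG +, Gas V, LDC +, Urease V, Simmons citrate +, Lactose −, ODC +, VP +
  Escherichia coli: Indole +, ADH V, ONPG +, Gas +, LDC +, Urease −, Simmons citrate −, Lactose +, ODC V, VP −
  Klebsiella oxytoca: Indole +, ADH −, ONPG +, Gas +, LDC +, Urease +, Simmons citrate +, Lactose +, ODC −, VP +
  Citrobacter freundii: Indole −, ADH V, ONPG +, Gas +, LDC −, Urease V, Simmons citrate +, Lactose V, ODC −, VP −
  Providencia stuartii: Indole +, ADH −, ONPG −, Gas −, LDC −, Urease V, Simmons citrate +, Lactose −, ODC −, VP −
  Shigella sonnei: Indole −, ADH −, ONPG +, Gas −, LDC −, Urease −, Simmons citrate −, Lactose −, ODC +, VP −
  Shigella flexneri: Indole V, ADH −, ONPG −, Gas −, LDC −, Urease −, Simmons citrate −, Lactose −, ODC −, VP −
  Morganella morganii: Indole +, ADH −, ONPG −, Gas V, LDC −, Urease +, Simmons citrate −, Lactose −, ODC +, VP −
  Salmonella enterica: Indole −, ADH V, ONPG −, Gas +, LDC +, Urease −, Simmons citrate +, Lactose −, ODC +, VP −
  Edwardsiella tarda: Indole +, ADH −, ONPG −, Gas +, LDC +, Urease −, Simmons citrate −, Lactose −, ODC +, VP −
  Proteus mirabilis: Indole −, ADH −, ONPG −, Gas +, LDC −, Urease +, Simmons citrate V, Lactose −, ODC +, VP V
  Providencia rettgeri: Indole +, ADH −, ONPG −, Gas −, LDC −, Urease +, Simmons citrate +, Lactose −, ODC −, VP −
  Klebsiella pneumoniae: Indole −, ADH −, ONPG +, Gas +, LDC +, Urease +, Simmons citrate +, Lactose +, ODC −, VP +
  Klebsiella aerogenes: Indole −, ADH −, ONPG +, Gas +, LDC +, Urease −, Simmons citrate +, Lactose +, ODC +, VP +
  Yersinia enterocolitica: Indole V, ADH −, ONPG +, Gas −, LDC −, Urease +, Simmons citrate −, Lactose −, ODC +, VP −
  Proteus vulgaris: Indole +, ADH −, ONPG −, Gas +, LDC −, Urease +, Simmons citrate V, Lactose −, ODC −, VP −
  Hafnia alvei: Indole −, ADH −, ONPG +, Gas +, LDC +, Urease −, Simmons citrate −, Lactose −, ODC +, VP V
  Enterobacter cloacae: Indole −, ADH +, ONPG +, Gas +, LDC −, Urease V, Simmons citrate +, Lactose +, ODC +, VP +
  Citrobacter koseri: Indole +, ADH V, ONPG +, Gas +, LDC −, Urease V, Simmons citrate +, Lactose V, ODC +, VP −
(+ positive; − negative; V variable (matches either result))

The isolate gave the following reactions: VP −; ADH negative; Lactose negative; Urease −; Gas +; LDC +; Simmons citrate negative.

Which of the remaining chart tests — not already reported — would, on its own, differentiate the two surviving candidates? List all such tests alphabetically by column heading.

Indole, ONPG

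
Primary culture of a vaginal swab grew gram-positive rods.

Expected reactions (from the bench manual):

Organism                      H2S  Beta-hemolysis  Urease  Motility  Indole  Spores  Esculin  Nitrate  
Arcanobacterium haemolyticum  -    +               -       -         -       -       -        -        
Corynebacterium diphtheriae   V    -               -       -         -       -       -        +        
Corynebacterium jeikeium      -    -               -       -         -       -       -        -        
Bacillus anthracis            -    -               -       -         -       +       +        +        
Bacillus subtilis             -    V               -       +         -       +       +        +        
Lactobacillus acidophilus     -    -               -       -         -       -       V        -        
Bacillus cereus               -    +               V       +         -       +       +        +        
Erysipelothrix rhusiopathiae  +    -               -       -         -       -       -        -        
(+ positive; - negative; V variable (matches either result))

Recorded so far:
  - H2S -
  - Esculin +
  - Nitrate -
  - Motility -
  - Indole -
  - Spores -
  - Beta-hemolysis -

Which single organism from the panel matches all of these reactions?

Lactobacillus acidophilus

Beta-hemolysis -: excludes Arcanobacterium haemolyticum, Bacillus cereus — 6 left.
Nitrate -: excludes Corynebacterium diphtheriae, Bacillus anthracis, Bacillus subtilis — 3 left.
Indole -: all 3 remaining candidates are consistent.
Spores -: all 3 remaining candidates are consistent.
Motility -: all 3 remaining candidates are consistent.
Esculin +: excludes Corynebacterium jeikeium, Erysipelothrix rhusiopathiae — 1 left.
H2S -: the one remaining candidate is consistent.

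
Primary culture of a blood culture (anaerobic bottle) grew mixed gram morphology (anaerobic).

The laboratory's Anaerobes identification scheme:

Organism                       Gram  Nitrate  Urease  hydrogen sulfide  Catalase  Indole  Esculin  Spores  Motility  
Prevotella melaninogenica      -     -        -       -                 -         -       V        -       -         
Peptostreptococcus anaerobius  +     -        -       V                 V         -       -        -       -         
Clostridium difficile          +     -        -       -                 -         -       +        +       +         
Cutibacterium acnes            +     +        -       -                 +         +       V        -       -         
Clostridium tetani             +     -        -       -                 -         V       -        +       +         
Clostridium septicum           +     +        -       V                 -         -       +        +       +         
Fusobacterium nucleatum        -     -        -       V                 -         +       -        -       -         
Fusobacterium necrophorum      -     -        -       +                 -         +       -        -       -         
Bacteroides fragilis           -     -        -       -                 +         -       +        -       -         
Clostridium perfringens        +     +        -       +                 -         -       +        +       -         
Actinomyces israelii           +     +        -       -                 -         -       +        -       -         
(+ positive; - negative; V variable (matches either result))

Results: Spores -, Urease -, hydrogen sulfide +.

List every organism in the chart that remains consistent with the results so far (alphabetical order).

Fusobacterium necrophorum, Fusobacterium nucleatum, Peptostreptococcus anaerobius

Urease -: all 11 remaining candidates are consistent.
hydrogen sulfide +: excludes 6 organisms — 5 left.
Spores -: excludes Clostridium septicum, Clostridium perfringens — 3 left.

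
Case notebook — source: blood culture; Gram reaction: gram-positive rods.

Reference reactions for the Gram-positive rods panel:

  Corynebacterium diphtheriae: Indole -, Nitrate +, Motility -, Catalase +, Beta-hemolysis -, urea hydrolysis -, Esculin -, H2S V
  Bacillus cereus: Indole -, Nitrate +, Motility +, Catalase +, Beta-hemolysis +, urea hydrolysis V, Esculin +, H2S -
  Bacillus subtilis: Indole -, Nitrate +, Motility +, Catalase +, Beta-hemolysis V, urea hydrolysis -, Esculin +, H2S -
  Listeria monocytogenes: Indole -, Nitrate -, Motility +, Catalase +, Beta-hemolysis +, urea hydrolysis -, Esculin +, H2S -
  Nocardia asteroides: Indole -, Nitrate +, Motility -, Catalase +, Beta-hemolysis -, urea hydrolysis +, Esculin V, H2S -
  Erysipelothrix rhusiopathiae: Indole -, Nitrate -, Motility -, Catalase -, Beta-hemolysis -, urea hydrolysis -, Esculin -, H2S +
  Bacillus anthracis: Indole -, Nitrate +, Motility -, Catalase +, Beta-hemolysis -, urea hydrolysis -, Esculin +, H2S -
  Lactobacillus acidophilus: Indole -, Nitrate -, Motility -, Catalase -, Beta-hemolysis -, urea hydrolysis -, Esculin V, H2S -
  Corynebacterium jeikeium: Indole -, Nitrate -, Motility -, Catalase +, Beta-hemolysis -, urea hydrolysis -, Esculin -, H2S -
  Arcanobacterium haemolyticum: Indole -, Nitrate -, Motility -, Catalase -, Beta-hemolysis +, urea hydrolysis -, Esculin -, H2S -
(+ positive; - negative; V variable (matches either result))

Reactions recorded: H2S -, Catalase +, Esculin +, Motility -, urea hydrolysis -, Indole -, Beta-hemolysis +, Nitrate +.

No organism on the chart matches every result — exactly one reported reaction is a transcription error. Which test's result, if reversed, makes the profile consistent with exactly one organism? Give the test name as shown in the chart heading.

Beta-hemolysis

As reported, no row in the chart matches all 8 reactions.
Reversing Beta-hemolysis (to -) → unique match: Bacillus anthracis.
Reversing urea hydrolysis → still no organism matches.
Reversing Catalase → still no organism matches.
Reversing Motility → 2 organisms match (not unique).
Reversing Esculin → still no organism matches.
Reversing Indole → still no organism matches.
Reversing Nitrate → still no organism matches.
Reversing H2S → still no organism matches.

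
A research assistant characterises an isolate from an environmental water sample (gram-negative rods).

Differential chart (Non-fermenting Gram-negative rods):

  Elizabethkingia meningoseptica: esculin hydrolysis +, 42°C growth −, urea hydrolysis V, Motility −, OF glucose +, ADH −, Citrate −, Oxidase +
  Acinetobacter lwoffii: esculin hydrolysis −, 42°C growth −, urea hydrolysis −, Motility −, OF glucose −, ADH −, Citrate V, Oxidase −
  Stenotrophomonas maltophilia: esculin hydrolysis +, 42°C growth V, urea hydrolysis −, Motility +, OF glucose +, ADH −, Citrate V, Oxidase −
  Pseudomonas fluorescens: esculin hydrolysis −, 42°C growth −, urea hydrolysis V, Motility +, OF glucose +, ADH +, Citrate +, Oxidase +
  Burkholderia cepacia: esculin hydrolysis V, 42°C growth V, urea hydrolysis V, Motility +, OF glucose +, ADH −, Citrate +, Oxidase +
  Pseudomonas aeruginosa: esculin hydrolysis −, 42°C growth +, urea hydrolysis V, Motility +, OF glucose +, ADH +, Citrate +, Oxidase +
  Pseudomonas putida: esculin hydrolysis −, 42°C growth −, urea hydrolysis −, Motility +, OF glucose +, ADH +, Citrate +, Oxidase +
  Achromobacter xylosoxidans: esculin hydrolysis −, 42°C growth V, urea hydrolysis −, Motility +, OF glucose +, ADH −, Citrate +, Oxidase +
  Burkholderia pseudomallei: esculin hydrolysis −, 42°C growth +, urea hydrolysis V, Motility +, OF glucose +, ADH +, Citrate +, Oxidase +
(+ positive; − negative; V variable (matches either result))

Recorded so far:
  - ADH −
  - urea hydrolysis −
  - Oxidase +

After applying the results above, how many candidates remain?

Oxidase +: excludes Acinetobacter lwoffii, Stenotrophomonas maltophilia — 7 left.
ADH −: excludes Pseudomonas fluorescens, Pseudomonas aeruginosa, Pseudomonas putida, Burkholderia pseudomallei — 3 left.
urea hydrolysis −: all 3 remaining candidates are consistent.
Still consistent: Achromobacter xylosoxidans, Burkholderia cepacia, Elizabethkingia meningoseptica.

3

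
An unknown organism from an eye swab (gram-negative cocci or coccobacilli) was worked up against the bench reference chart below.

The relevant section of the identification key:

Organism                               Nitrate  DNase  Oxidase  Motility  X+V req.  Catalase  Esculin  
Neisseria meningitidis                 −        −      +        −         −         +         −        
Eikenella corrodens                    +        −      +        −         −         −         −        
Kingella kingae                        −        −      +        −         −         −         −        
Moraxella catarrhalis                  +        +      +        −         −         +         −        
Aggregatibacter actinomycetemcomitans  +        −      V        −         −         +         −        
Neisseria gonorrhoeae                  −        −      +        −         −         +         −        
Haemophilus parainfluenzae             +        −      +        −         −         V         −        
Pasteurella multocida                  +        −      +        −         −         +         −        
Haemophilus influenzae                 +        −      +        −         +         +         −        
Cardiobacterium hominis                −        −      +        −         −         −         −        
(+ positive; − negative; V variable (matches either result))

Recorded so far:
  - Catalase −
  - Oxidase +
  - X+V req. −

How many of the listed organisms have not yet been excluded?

4

X+V req. −: excludes Haemophilus influenzae — 9 left.
Catalase −: excludes 5 organisms — 4 left.
Oxidase +: all 4 remaining candidates are consistent.
Still consistent: Cardiobacterium hominis, Eikenella corrodens, Haemophilus parainfluenzae, Kingella kingae.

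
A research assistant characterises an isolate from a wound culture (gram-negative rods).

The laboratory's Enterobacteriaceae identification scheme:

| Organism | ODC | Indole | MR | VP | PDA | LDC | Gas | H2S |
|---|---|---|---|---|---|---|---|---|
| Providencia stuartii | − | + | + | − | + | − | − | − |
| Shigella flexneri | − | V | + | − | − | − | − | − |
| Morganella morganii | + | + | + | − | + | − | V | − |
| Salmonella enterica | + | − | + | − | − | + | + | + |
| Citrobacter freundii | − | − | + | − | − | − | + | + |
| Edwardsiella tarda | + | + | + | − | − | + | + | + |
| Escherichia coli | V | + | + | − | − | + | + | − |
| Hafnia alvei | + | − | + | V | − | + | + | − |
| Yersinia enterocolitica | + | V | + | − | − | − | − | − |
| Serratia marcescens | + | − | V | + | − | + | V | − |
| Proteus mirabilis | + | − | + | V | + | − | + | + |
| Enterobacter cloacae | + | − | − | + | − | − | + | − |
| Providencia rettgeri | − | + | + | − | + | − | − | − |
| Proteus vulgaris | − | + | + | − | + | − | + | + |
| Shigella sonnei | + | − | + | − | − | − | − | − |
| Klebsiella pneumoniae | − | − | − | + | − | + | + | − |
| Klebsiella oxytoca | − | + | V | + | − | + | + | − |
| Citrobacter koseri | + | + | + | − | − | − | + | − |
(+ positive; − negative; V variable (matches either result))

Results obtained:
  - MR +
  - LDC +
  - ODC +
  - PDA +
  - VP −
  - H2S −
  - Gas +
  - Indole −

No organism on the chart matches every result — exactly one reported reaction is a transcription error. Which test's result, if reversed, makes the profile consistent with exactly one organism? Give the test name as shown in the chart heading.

As reported, no row in the chart matches all 8 reactions.
Reversing Indole → still no organism matches.
Reversing LDC → still no organism matches.
Reversing H2S → still no organism matches.
Reversing MR → still no organism matches.
Reversing VP → still no organism matches.
Reversing PDA (to −) → unique match: Hafnia alvei.
Reversing Gas → still no organism matches.
Reversing ODC → still no organism matches.

PDA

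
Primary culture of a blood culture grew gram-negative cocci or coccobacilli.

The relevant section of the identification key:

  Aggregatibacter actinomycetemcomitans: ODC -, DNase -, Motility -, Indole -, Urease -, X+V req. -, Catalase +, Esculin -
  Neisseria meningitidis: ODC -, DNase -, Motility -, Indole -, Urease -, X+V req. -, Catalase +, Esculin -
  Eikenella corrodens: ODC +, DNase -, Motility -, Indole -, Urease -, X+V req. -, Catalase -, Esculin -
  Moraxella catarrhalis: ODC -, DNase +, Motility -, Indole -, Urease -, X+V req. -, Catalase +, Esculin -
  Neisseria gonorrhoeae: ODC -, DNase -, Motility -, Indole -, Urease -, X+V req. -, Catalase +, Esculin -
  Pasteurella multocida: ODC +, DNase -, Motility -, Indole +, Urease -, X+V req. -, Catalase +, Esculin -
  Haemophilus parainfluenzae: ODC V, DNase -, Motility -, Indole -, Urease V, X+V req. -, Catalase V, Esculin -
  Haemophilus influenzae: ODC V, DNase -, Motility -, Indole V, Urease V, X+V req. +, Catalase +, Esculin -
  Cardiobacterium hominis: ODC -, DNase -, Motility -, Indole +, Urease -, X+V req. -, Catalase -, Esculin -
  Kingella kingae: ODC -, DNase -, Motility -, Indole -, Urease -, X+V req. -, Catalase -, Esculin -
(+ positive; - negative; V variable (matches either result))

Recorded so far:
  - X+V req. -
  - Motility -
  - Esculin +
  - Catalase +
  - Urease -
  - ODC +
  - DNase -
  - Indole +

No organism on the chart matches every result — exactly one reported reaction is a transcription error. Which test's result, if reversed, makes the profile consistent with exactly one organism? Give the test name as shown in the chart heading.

Esculin

As reported, no row in the chart matches all 8 reactions.
Reversing Catalase → still no organism matches.
Reversing DNase → still no organism matches.
Reversing Motility → still no organism matches.
Reversing X+V req. → still no organism matches.
Reversing Urease → still no organism matches.
Reversing ODC → still no organism matches.
Reversing Indole → still no organism matches.
Reversing Esculin (to -) → unique match: Pasteurella multocida.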